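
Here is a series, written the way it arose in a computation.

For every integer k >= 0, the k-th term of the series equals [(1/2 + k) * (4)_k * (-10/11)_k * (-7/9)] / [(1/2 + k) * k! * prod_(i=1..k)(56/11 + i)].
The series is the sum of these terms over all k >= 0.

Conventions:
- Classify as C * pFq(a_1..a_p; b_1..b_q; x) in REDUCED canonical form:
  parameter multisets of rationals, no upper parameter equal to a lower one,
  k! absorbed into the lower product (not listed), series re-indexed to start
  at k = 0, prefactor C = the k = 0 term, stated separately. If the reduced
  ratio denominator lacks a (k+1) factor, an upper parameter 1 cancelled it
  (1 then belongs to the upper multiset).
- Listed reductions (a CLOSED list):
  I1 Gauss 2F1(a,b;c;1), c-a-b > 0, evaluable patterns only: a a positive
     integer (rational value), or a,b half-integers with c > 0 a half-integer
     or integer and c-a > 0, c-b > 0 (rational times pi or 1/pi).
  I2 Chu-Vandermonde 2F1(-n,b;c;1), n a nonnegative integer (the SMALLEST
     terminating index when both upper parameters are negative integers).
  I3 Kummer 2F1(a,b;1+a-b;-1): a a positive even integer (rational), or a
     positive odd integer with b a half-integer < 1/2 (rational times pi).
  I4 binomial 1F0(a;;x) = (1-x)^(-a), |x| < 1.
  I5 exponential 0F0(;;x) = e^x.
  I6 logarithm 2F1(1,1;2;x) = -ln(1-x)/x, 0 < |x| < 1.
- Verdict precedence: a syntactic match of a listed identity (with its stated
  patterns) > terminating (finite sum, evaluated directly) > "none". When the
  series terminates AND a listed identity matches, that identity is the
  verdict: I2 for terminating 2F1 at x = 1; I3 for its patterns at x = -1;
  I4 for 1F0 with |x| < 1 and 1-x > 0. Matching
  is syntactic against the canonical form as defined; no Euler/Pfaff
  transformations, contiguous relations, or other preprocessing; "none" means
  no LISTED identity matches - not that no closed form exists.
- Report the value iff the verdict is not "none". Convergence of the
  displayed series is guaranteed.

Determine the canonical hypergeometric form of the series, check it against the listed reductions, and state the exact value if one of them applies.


With C = -7/9: the canonical form is 2F1(-10/11, 4; 67/11; 1). Verdict: Gauss's theorem (I1) matches (x = 1: the Gamma ratio telescopes since c-a-b = 3 > 0 and a = 4 in Z>0). Exact value: -38318/131769.

The tell: from the first term -7/9: the lower running product (prefactor -7/9) is a rising factorial.
Adjacent-term ratio: r(k) = 1 * (k-10/11) (k+4) / [(k+67/11) (k+1)] - poly over poly, x = 1 from leading terms; C = -7/9 at k = 0.


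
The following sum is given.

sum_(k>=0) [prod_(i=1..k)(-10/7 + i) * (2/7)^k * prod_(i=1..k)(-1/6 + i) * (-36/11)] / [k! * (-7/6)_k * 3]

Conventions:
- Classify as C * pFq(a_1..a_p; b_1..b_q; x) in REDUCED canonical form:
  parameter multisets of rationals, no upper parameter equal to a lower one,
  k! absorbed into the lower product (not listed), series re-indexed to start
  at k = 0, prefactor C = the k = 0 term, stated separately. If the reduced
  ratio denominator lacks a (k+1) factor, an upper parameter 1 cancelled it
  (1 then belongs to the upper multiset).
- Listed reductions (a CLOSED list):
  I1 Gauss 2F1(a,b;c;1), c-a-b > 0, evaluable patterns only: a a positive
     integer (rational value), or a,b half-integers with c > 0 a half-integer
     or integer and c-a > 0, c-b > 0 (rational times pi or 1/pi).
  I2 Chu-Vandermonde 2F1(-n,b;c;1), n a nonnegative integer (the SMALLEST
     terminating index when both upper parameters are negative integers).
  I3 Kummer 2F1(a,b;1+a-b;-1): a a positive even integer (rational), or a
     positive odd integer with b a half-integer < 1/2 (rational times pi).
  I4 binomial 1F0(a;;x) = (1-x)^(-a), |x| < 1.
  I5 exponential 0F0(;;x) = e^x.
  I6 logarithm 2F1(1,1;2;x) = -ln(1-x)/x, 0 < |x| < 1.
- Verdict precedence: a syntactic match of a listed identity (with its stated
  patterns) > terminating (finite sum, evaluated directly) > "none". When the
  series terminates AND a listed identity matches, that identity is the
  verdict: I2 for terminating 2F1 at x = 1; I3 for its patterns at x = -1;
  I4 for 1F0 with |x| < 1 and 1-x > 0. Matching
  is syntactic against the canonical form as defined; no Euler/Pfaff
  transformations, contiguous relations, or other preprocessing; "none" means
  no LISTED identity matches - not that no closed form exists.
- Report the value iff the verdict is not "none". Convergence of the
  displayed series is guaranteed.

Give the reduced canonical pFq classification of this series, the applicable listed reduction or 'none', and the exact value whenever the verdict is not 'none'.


Reduced: x = 2/7, 2F1, upper = {-3/7, 5/6}, lower = {-7/6}, C = -12/11. Verdict: none. Every listed pattern misses the 2F1 form at 2/7, upper {-3/7, 5/6}.

The tell: t_0 being -12/11, the running product (prefactor -12/11) telescopes to a rising factorial.
Term ratio: r(k) = (2/7) * (k-3/7) (k+5/6) / [(k-7/6) (k+1)] - poly over poly, x = (2/7) from leading terms; C = -12/11 at k = 0.


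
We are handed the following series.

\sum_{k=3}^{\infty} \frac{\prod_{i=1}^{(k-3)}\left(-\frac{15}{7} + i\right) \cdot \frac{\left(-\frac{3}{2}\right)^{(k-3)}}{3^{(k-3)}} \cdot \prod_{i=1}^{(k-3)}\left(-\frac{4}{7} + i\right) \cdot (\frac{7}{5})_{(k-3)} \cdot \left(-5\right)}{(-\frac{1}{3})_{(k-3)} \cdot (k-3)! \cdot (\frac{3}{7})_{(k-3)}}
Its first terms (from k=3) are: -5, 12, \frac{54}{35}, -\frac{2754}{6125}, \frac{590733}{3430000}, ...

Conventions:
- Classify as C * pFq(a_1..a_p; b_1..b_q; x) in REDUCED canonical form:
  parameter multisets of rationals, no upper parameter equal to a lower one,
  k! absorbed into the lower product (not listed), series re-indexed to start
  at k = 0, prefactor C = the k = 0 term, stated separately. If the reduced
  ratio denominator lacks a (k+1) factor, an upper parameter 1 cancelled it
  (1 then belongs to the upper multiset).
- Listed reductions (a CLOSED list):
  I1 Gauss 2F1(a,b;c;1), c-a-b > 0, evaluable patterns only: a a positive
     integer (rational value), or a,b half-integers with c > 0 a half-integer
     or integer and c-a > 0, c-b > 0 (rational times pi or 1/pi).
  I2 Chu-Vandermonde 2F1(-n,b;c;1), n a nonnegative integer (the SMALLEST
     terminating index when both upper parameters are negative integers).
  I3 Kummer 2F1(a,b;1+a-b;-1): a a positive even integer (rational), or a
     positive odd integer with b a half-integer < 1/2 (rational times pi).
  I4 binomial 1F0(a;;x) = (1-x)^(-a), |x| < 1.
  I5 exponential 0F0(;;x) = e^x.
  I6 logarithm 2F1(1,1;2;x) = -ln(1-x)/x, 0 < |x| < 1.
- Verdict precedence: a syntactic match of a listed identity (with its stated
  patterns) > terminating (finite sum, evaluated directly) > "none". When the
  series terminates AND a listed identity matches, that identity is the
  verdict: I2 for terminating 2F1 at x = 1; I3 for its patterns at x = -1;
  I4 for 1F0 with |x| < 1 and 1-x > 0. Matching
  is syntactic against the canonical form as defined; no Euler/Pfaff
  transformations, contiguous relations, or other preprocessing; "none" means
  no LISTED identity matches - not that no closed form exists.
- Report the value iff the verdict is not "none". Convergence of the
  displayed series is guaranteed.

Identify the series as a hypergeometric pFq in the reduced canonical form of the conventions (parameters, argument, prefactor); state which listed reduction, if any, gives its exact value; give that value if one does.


This is -5 * 2F1(-\frac{8}{7}, \frac{7}{5}; -\frac{1}{3}; -\frac{1}{2}) in reduced canonical form. Verdict: none. No listed pattern accepts 2F1(-\frac{8}{7}, \frac{7}{5}; -\frac{1}{3}; -\frac{1}{2}).

Key step: t_0 = -5 here, and the parameter 3/7 appears in both the upper and lower lists and cancels.
Adjacent-term ratio: r(k) = -\frac{1}{2} * (k-\frac{8}{7}) (k+\frac{7}{5}) / [(k-\frac{1}{3}) (k+1)] - poly over poly, x = -\frac{1}{2} from leading terms; C = -5 at k = 0.


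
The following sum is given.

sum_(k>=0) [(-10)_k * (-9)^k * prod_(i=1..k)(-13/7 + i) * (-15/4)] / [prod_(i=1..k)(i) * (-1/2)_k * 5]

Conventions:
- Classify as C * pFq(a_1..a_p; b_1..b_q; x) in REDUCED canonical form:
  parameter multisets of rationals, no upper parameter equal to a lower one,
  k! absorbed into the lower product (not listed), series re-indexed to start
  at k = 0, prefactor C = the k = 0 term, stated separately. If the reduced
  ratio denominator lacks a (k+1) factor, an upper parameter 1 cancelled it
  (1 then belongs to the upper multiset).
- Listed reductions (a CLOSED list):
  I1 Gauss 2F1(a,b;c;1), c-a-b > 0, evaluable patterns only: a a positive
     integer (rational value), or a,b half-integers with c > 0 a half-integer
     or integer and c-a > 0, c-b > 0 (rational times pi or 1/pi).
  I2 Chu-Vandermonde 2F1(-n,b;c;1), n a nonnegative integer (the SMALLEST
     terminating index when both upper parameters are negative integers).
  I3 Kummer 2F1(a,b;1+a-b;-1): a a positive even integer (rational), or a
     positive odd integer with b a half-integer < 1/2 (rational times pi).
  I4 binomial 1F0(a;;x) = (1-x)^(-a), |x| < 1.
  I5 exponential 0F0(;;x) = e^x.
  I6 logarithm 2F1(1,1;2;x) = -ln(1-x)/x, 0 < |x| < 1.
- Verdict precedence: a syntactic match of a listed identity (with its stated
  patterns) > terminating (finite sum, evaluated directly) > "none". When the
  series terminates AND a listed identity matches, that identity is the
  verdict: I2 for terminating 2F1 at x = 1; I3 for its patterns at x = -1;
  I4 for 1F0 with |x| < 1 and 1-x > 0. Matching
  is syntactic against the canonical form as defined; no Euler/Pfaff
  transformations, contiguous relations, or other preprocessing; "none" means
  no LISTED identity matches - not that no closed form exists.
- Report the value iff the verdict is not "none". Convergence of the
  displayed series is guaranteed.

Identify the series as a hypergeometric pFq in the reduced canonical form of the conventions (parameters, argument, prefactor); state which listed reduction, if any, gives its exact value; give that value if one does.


Prefactor -3/4, argument -9: 2F1 with upper {-10, -6/7} over lower {-1/2}. Verdict: terminating - no listed pattern fits, but -10 in the upper list cuts the series at k = 10; direct evaluation. Exact value: -2929219336977898573905/1747956840812.

Key observation: t_0 being -3/4, the product of the first k integers (prefactor -3/4) is k!.
Step ratio: r(k) = (-9) * (k-10) (k-6/7) / [(k-1/2) (k+1)] - rational in k. x = (-9); t_0 = -3/4; negate the roots.


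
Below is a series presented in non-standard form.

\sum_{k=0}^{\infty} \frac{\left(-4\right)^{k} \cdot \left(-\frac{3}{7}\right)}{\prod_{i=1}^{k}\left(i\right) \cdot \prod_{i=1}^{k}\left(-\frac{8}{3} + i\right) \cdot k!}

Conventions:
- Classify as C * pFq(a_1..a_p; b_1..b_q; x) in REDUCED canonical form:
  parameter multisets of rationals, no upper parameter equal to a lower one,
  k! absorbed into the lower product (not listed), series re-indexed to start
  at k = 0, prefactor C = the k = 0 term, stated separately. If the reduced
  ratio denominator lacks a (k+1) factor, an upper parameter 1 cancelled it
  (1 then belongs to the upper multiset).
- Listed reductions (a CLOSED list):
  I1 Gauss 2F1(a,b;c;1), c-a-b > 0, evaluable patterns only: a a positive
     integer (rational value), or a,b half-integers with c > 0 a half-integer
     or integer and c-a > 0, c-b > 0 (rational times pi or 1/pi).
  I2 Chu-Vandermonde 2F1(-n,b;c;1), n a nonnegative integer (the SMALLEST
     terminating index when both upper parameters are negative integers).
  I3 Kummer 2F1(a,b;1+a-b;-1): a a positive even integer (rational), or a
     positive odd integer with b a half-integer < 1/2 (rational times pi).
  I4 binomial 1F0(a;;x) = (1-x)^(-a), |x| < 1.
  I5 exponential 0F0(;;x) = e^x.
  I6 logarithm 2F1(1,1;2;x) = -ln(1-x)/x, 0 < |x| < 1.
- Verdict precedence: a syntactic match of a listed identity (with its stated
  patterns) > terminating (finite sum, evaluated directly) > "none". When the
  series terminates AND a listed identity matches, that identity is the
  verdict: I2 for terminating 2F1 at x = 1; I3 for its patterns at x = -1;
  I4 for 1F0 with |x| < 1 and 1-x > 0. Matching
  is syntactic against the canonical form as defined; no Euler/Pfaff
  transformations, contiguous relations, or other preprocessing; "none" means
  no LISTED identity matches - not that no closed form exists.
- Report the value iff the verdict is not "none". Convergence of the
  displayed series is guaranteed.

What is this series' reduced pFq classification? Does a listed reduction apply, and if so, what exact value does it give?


x = -4 here; the reduced form reads 0F2, upper {-}, lower {-\frac{5}{3}, 1}, C = -\frac{3}{7}. Verdict: none (x = -4): each listed identity misses the multisets {-} ; {-\frac{5}{3}, 1}.

First insight: t_0 being -\frac{3}{7}, the product of the first k integers (prefactor -3/7) is k!.
Adjacent-term ratio: r(k) = -4 * 1 / [(k-\frac{5}{3}) (k+1) (k+1)] - poly over poly, x = -4 from leading terms; C = -\frac{3}{7} at k = 0.


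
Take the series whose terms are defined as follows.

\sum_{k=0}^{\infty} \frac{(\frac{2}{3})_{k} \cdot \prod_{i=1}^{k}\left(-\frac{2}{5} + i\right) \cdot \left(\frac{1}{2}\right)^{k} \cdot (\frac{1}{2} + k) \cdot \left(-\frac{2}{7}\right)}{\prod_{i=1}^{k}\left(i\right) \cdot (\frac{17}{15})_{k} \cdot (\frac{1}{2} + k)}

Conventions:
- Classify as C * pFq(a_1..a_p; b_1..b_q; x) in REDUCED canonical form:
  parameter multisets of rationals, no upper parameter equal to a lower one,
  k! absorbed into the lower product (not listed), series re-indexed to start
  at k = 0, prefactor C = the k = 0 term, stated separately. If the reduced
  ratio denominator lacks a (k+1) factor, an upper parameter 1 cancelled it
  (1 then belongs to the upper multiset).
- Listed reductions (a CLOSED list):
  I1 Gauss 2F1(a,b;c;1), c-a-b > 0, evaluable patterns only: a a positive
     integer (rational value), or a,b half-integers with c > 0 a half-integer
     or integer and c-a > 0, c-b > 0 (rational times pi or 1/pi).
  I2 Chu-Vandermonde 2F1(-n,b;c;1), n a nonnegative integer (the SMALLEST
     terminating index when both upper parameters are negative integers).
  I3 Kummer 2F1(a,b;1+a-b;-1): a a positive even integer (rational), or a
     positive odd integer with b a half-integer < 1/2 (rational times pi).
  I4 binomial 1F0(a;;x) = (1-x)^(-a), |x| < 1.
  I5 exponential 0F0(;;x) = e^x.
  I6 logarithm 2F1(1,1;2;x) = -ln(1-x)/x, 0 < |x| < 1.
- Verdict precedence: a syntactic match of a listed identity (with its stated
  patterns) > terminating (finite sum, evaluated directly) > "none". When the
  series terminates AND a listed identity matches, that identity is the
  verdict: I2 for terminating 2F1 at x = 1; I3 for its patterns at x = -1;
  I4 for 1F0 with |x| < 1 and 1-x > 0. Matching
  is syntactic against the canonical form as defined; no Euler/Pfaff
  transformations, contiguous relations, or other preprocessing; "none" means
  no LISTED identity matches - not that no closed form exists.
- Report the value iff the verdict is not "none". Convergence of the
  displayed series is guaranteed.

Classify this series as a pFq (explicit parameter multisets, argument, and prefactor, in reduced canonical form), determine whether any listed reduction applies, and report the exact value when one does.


With C = -\frac{2}{7}: the canonical form is 2F1(\frac{3}{5}, \frac{2}{3}; \frac{17}{15}; \frac{1}{2}). Verdict: none. No listed pattern accepts 2F1(\frac{3}{5}, \frac{2}{3}; \frac{17}{15}; \frac{1}{2}).

Structural cue: t_0 = -\frac{2}{7} here, and the product of the first k integers (C = -2/7) is k!.
Step ratio: r(k) = \frac{1}{2} * (k+\frac{3}{5}) (k+\frac{2}{3}) / [(k+\frac{17}{15}) (k+1)] - rational; roots negated = parameters, x = \frac{1}{2}, C = -\frac{2}{7}.


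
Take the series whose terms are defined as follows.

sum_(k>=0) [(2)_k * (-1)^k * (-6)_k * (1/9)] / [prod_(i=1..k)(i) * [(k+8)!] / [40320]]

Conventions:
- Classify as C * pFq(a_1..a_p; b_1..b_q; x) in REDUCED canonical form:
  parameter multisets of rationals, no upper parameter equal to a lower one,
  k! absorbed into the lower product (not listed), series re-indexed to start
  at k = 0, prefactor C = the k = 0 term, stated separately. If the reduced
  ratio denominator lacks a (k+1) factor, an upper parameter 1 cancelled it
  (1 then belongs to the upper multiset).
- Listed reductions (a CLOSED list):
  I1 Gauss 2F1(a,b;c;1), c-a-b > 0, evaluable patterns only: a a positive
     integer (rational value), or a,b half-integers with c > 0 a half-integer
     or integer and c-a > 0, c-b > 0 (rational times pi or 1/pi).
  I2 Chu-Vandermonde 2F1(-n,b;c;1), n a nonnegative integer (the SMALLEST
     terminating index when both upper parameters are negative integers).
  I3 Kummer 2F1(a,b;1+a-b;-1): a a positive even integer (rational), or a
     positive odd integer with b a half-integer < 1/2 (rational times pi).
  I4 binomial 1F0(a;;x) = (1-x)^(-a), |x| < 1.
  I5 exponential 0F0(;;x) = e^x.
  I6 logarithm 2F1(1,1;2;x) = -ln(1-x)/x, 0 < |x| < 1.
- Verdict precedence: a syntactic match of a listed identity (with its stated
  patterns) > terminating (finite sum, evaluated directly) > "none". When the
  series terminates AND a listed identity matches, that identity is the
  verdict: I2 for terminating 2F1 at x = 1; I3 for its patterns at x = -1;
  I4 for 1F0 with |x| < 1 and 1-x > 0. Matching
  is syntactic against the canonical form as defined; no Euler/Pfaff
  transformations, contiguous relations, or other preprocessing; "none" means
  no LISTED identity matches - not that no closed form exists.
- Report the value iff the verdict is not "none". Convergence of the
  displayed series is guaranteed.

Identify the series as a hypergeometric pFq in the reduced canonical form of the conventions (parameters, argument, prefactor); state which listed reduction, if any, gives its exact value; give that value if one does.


At argument -1: a 2F1 with upper {-6, 2}, lower {9}, scaled by C = 1/9. Verdict at x = -1: Kummer's theorem (I3) matches (x = -1; c = 9 equals 1+a-b for upper {-6, 2}: listed pattern). Value: 4/9.

First insight: with t_0 = 1/9, the denominator's factorial ratio (C = 1/9, x = -1) is a lower Pochhammer.
Adjacent-term ratio: r(k) = (-1) * (k-6) (k+2) / [(k+9) (k+1)] - poly over poly, x = (-1) from leading terms; C = 1/9 at k = 0.


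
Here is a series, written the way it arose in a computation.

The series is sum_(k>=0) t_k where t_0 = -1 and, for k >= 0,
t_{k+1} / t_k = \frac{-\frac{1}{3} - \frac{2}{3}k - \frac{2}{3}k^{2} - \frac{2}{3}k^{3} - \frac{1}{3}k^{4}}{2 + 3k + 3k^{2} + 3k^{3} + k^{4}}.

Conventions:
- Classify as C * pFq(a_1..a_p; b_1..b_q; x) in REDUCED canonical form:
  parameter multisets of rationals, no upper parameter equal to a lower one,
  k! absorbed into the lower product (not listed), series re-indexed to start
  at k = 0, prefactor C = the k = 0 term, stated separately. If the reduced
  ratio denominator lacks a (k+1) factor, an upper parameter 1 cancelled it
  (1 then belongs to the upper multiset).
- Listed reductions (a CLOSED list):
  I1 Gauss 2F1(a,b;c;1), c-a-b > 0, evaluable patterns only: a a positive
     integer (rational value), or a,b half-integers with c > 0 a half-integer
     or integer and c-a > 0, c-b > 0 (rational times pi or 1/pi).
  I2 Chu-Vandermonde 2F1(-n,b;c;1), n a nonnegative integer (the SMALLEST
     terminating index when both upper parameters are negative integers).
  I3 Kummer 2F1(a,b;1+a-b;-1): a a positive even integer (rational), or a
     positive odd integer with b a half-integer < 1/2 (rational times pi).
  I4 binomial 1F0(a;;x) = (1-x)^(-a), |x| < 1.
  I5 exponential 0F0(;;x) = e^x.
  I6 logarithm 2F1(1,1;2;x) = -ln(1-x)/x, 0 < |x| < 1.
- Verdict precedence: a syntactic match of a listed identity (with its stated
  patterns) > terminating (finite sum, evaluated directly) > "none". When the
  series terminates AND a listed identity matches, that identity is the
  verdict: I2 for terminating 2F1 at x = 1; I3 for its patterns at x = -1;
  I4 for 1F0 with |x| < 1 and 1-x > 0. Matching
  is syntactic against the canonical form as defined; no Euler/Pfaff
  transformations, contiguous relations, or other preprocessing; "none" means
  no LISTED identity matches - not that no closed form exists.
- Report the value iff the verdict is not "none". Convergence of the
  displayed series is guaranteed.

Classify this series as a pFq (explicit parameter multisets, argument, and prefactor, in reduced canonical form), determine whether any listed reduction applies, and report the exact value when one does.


At argument -\frac{1}{3}: a 2F1 with upper {1, 1}, lower {2}, scaled by C = -1. Verdict: this is the logarithmic series (I6) (the logarithm: parameters (1,1;2), x = -\frac{1}{3}). Its exact value is \left(-3\right) \cdot \ln\left(\frac{4}{3}\right).

Key step: t_0 being -1, factor the ratio over Q (C = -1): negated roots = parameters.
Adjacent-term ratio: r(k) = -\frac{1}{3} * (k+1) (k+1) / [(k+2) (k+1)] - rational; roots negated = parameters, x = -\frac{1}{3}, C = -1.


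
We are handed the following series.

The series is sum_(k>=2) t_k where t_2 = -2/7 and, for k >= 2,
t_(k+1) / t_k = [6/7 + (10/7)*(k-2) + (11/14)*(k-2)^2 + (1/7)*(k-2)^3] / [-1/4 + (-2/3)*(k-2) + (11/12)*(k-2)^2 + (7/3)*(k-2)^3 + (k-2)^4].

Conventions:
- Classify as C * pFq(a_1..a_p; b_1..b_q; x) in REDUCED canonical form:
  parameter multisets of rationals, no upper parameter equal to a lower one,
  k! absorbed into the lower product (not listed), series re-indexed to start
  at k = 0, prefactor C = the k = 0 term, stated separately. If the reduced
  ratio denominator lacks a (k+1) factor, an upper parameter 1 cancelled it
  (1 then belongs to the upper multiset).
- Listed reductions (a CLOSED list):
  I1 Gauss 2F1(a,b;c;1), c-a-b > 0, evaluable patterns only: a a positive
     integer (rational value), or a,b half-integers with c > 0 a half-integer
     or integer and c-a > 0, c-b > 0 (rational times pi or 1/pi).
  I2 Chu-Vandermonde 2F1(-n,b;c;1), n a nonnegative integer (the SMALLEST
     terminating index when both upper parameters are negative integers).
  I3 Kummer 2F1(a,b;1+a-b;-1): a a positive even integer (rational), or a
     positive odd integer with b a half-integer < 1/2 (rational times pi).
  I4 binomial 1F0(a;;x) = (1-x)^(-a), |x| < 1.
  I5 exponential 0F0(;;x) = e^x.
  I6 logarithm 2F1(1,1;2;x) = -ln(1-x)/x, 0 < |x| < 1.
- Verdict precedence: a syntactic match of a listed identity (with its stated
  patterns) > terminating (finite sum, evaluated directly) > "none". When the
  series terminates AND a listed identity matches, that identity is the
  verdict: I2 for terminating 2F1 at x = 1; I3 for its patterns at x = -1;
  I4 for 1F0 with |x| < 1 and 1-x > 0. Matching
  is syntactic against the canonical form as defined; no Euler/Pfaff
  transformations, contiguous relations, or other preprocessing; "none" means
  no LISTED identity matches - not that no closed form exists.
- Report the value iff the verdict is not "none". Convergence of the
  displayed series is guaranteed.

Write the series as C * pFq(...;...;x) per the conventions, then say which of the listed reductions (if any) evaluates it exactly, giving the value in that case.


Prefactor -2/7, argument 1/7: 2F2 with upper {2, 2} over lower {-1/2, 1/3}. Verdict: none. No listed pattern accepts 2F2(2, 2; -1/2, 1/3; 1/7).

Key observation: with t_0 = -2/7, factor the ratio over Q (C = -2/7, x = 1/7): negated roots = parameters.
Step ratio: r(k) = (1/7) * (k+2) (k+2) / [(k-1/2) (k+1/3) (k+1)] ; factor over Q: parameters, x = (1/7), and C = -2/7.


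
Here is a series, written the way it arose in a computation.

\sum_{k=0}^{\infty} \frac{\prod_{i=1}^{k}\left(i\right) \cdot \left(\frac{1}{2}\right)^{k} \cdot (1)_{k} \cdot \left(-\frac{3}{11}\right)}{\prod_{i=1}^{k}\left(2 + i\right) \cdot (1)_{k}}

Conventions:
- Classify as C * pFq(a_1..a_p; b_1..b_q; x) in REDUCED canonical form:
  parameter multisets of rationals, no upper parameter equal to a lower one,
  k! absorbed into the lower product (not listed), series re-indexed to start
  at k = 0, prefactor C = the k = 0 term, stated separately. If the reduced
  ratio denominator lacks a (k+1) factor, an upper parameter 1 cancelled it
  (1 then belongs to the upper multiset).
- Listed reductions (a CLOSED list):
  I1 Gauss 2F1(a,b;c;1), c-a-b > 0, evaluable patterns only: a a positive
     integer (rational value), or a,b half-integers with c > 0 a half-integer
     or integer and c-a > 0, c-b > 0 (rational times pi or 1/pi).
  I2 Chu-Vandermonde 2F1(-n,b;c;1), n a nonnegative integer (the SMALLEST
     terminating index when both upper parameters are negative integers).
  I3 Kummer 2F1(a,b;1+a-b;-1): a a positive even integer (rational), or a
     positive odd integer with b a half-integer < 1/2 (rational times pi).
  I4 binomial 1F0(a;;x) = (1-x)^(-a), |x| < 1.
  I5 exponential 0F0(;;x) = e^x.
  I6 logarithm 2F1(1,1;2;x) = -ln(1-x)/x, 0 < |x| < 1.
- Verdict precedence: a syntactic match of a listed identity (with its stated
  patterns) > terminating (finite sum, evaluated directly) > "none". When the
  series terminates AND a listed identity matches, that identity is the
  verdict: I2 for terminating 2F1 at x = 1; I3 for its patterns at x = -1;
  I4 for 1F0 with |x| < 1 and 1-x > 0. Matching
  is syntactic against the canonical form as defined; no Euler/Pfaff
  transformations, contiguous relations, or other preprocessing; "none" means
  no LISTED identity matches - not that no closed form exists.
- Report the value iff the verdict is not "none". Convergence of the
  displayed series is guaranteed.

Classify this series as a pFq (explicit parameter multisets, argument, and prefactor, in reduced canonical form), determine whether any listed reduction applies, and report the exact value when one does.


Classification (C = -\frac{3}{11}): 2F1 with upper {1, 1}, lower {3}, argument x = \frac{1}{2}. Verdict: none - at argument \frac{1}{2} the multisets {1, 1} ; {3} match no listed identity.

First insight: x = \frac{1}{2} and (1)_k (C = -3/11, x = 1/2) is k! itself.
Consecutive-term ratio: r(k) = \frac{1}{2} * (k+1) (k+1) / [(k+3) (k+1)] ; factor over Q: parameters, x = \frac{1}{2}, and C = -\frac{3}{11}.


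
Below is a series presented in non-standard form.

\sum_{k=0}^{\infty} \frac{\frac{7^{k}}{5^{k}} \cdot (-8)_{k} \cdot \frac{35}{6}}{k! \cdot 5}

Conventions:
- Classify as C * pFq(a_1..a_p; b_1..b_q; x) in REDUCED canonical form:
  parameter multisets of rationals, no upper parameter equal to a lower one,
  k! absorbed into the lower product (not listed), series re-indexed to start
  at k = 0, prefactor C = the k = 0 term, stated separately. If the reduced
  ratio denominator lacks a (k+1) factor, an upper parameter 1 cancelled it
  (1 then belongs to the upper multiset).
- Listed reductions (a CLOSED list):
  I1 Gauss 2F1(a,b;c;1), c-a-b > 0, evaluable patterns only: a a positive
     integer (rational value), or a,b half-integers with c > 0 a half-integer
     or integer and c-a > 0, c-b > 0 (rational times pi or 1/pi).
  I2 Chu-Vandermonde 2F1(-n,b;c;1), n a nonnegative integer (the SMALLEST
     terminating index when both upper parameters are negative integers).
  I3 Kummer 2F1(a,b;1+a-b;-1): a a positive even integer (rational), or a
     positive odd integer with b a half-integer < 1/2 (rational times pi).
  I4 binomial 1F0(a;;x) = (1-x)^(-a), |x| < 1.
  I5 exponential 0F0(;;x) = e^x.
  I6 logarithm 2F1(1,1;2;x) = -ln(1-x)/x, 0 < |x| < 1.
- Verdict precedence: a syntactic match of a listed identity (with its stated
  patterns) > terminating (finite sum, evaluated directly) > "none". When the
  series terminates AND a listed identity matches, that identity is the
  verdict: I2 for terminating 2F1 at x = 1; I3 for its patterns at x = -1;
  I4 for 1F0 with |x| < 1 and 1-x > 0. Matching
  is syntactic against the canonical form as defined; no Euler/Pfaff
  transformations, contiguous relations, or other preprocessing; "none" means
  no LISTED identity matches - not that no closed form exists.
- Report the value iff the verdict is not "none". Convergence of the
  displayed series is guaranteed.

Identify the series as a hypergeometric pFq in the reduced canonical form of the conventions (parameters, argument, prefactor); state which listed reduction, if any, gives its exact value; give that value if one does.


Classification (C = \frac{7}{6}): 1F0 with upper {-8}, lower {-}, argument x = \frac{7}{5}. Verdict: terminating - upper parameter -8 makes this a finite sum (last index 8), evaluated exactly. Sum: \frac{896}{1171875}.

The tell: with t_0 = \frac{7}{6}, the two geometric factors (C = 7/6, x = 7/5) combine into one argument.
Ratio: r(k) = \frac{7}{5} * (k-8) / [(k+1)] - rational in k. x = \frac{7}{5}; t_0 = \frac{7}{6}; negate the roots.


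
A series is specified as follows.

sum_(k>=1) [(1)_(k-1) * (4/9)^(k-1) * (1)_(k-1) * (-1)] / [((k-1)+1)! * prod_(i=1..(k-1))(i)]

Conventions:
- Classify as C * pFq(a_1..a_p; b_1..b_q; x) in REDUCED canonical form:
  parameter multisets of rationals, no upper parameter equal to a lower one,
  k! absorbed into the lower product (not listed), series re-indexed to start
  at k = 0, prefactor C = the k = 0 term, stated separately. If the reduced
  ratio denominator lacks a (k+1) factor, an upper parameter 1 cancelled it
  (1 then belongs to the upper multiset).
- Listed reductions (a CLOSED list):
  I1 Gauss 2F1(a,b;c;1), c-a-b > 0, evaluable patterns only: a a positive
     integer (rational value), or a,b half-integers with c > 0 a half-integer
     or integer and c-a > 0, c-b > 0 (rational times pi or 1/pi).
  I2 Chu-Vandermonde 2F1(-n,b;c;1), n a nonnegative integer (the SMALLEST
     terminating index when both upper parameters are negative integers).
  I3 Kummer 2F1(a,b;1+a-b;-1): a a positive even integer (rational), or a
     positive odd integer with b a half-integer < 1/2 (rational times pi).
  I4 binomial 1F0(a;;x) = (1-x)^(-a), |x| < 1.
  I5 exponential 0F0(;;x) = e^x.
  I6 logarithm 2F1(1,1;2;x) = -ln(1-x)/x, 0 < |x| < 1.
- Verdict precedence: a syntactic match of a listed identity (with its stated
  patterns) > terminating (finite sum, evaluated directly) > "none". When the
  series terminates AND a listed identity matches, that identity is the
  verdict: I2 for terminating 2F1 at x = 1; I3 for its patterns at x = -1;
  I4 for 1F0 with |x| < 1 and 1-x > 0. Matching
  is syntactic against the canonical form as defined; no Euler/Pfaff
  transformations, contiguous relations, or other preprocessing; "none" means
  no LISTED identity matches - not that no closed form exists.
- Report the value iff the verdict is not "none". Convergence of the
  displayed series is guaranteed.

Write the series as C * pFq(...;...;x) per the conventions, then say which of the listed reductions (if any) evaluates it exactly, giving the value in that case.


Structural cue: with t_0 = -1, the denominator's factorial ratio (C = -1) is a lower Pochhammer.
Step ratio: r(k) = (4/9) * (k+1) (k+1) / [(k+2) (k+1)] - rational in k. x = (4/9); t_0 = -1; negate the roots.

At argument 4/9: a 2F1 with upper {1, 1}, lower {2}, scaled by C = -1. Verdict: the logarithmic series (I6) applies (the logarithm: parameters (1,1;2), x = 4/9). Its exact value is (9/4) * ln(5/9).


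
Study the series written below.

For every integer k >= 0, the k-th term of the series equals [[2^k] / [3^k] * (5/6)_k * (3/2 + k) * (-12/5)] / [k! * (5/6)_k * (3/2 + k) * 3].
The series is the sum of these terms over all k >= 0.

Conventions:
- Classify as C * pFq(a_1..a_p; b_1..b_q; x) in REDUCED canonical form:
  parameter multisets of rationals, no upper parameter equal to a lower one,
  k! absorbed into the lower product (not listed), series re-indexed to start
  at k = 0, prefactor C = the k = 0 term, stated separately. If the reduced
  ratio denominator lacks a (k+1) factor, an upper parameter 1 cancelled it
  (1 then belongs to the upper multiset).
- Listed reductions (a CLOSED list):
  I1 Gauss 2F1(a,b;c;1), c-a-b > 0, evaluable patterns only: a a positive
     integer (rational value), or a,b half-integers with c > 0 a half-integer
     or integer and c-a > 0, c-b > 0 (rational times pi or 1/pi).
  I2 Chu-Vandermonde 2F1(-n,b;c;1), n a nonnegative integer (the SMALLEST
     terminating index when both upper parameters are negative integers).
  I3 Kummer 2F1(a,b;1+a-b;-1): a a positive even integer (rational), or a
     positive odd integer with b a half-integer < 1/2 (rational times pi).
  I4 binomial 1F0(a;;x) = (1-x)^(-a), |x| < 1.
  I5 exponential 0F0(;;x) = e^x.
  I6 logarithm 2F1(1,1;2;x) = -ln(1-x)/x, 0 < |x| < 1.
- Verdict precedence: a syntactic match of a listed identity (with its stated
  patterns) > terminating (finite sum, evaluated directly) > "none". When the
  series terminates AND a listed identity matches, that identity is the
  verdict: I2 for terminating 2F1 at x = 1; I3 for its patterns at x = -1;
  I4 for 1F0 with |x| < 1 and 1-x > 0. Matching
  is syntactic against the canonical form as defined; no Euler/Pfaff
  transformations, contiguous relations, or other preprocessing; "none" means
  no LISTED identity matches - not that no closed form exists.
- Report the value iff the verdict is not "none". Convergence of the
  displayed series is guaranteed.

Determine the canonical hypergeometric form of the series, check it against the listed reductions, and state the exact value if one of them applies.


Reduced: x = 2/3, 0F0, upper = {-}, lower = {-}, C = -4/5. Verdict (x = 2/3): the exponential series (I5) applies (the 0F0 exponential series at x = 2/3). Value: (-4/5) * e^(2/3).

The tell: x = (2/3) and the parameter 5/6 appears in both the upper and lower lists and cancels (alongside the other common factor).
Consecutive-term ratio: r(k) = (2/3) * 1 / [(k+1)] ; factor over Q: parameters, x = (2/3), and C = -4/5.


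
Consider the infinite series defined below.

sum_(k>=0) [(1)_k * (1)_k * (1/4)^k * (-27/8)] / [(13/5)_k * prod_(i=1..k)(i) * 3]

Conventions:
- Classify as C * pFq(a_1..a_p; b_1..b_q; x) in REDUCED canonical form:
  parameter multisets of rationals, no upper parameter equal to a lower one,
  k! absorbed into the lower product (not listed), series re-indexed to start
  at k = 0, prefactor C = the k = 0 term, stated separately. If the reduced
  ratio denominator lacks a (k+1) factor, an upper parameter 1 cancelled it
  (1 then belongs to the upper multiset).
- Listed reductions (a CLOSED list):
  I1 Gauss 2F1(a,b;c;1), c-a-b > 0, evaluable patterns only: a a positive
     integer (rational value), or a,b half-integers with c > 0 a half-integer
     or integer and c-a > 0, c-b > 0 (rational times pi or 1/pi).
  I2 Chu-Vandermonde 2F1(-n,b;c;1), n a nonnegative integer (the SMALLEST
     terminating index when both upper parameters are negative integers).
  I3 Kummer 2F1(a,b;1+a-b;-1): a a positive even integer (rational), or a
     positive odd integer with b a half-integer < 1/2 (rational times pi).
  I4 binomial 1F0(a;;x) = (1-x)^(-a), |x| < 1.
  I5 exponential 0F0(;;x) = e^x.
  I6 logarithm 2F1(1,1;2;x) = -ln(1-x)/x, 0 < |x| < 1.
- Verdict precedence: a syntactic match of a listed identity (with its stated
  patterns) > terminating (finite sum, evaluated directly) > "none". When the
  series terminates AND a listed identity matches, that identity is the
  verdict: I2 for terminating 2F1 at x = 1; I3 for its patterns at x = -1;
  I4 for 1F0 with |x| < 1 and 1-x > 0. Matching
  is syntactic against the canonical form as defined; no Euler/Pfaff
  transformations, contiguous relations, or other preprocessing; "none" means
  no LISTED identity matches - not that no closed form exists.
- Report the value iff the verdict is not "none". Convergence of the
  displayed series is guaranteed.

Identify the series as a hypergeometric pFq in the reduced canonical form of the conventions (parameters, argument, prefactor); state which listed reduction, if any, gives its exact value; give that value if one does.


This is -9/8 * 2F1(1, 1; 13/5; 1/4) in reduced canonical form. Verdict: none. Every listed pattern misses the 2F1 form at 1/4, upper {1, 1}.

Key step: x = (1/4) and the constant factors (C = -9/8) combine into one prefactor.
Adjacent-term ratio: r(k) = (1/4) * (k+1) (k+1) / [(k+13/5) (k+1)] - rational in k. x = (1/4); t_0 = -9/8; negate the roots.


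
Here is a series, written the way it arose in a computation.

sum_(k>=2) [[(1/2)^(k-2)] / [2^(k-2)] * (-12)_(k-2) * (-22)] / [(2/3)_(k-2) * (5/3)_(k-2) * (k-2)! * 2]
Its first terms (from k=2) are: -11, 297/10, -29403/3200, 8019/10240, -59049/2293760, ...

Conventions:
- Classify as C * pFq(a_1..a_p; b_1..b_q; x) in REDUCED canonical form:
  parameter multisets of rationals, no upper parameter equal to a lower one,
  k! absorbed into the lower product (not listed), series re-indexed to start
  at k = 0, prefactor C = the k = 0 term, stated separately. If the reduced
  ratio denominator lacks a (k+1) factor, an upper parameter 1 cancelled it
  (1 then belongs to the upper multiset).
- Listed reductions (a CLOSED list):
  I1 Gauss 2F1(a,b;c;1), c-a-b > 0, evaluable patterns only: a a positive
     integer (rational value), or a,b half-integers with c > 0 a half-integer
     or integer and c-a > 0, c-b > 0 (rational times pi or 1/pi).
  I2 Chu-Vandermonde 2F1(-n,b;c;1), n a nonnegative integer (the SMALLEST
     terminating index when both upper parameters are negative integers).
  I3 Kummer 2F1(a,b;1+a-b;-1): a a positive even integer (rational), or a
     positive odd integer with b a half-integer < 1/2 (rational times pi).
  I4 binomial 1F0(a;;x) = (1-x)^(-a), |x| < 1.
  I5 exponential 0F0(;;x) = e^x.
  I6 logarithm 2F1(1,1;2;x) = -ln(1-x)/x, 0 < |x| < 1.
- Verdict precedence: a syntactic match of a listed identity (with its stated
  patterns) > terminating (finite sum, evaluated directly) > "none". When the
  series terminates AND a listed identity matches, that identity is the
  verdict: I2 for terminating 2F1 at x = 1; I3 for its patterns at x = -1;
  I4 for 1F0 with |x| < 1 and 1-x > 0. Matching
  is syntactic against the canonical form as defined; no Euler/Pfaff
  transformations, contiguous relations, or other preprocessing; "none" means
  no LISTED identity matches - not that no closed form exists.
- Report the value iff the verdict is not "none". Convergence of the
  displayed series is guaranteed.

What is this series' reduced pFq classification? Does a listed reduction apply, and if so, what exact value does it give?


Prefactor -11, argument 1/4: 1F2 with upper {-12} over lower {2/3, 5/3}. Verdict: terminating. With -12 upstairs the series is a 13-term polynomial sum; evaluated term by term. Hence: 1969861893946031338580945772074551679/191820257912017633685647917056000000.

The tell: x = (1/4) and the constant factors (C = -11, x = 1/4) combine into one prefactor.
Term ratio: r(k) = (1/4) * (k-12) / [(k+2/3) (k+5/3) (k+1)] - rational; roots negated = parameters, x = (1/4), C = -11.


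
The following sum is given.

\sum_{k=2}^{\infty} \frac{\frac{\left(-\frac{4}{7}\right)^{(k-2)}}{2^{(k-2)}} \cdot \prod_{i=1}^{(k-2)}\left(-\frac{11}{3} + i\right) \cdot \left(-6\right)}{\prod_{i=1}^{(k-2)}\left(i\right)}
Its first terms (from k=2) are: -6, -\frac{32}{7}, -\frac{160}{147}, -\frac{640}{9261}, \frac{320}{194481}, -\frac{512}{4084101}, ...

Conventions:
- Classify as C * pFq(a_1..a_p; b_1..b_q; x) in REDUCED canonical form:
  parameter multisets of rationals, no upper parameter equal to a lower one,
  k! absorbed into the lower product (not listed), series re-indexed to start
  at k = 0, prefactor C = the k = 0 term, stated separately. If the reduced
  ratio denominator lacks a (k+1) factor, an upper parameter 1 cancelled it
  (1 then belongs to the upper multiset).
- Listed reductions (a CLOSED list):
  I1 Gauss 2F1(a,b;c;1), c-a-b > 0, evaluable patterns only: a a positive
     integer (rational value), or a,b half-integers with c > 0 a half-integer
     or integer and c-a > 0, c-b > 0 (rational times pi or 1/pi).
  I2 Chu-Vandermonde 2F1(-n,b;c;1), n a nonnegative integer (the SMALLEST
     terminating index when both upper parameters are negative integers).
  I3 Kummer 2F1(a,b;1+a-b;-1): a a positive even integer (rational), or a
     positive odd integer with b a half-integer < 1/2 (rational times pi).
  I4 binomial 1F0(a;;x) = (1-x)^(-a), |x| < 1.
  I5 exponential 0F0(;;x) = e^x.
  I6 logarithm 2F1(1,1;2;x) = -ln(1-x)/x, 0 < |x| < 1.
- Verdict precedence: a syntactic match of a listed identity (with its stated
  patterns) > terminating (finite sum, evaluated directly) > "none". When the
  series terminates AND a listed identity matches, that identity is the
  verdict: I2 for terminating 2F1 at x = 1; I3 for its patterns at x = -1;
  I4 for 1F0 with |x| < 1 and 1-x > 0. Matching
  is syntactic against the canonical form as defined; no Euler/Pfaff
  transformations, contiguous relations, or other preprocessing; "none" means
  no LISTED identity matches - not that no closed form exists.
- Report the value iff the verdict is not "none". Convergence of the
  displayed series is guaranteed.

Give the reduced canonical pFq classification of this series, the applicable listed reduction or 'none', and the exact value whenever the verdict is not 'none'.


With C = -6: the canonical form is 1F0(-\frac{8}{3}; -; -\frac{2}{7}). Verdict at x = -\frac{2}{7}: binomial (I4) matches (the 1F0 binomial series: exponent 8/3, x = -\frac{2}{7}). Its exact value is \left(-6\right) \cdot \left(\frac{9}{7}\right)^{\frac{8}{3}}.

Key observation: from the first term -6: the running product (C = -6) telescopes to a rising factorial.
Step ratio: r(k) = -\frac{2}{7} * (k-\frac{8}{3}) / [(k+1)] ; factor over Q: parameters, x = -\frac{2}{7}, and C = -6.
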